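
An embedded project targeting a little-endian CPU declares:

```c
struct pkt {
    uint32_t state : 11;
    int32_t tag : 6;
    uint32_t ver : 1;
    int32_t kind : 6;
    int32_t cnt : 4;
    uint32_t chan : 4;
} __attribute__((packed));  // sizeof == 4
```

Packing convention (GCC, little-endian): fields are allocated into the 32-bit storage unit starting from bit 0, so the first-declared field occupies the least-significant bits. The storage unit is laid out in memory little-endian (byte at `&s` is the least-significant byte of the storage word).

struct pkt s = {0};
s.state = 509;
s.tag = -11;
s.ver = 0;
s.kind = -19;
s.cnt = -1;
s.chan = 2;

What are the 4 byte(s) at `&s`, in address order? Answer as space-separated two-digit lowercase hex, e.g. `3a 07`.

state (11b) val=509 bits=0x1fd at bit 0: 0x000001fd
tag (6b) val=-11 bits=0x35 at bit 11: 0x0001a9fd
ver (1b) val=0 bits=0x0 at bit 17: 0x0001a9fd
kind (6b) val=-19 bits=0x2d at bit 18: 0x00b5a9fd
cnt (4b) val=-1 bits=0xf at bit 24: 0x0fb5a9fd
chan (4b) val=2 bits=0x2 at bit 28: 0x2fb5a9fd
word = 0x2fb5a9fd → little-endian bytes:
  [0]=0xfd  [1]=0xa9  [2]=0xb5  [3]=0x2f

fd a9 b5 2f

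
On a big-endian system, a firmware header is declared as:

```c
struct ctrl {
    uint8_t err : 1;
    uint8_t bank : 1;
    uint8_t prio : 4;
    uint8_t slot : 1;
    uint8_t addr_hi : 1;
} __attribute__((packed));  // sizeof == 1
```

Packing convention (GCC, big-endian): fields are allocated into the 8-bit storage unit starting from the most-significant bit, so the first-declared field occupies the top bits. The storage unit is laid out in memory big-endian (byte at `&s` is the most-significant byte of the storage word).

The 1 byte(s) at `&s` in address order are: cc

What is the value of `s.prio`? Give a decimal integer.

[0]=0xcc (big-endian) → word 0xcc
err:1 @ bit 7 → (0xcc>>7)&0x1 = 0x1
bank:1 @ bit 6 → (0xcc>>6)&0x1 = 0x1
prio:4 @ bit 2 → (0xcc>>2)&0xf = 0x3  ←
slot:1 @ bit 1 → (0xcc>>1)&0x1 = 0x0
addr_hi:1 @ bit 0 → (0xcc>>0)&0x1 = 0x0

3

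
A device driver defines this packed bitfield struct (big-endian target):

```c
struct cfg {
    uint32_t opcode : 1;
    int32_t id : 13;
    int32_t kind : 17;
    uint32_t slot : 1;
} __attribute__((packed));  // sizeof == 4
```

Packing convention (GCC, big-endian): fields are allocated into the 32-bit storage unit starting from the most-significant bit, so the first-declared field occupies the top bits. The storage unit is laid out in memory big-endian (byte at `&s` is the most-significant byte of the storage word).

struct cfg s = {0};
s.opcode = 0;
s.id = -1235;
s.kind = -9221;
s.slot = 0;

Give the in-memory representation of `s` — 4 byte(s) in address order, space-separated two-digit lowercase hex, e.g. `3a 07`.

6c b7 b7 f6

[31+:1] opcode=0 & 0x1 = 0x0; word=0x00000000
[18+:13] id=-1235 & 0x1fff = 0x1b2d; word=0x6cb40000
[1+:17] kind=-9221 & 0x1ffff = 0x1dbfb; word=0x6cb7b7f6
[0+:1] slot=0 & 0x1 = 0x0; word=0x6cb7b7f6
word = 0x6cb7b7f6 → big-endian bytes:
  [0]=0x6c  [1]=0xb7  [2]=0xb7  [3]=0xf6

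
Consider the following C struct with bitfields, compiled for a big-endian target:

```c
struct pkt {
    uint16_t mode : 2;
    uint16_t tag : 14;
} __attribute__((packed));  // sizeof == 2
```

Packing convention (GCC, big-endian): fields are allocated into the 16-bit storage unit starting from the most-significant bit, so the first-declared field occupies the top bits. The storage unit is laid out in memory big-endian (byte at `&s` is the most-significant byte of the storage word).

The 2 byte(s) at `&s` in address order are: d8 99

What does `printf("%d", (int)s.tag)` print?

6297

[0]=0xd8 [1]=0x99 (big-endian) → word 0xd899
mode:2 @ bit 14 → (0xd899>>14)&0x3 = 0x3
tag:14 @ bit 0 → (0xd899>>0)&0x3fff = 0x1899  ←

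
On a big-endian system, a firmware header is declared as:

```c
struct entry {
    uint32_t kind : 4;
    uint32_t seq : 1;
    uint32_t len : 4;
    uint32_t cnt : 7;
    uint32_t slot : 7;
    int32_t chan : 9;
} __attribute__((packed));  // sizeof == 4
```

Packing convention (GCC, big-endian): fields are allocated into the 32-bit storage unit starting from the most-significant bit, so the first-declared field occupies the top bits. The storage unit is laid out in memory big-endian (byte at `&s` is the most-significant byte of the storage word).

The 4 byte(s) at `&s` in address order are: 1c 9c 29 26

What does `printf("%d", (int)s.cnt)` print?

28

[0]=0x1c [1]=0x9c [2]=0x29 [3]=0x26 (big-endian) → word 0x1c9c2926
kind [28+:4] = (word>>28) & 0xf = 1
seq [27+:1] = (word>>27) & 0x1 = 1
len [23+:4] = (word>>23) & 0xf = 9
cnt [16+:7] = (word>>16) & 0x7f = 28  ←
slot [9+:7] = (word>>9) & 0x7f = 20
chan [0+:9] = (word>>0) & 0x1ff = 294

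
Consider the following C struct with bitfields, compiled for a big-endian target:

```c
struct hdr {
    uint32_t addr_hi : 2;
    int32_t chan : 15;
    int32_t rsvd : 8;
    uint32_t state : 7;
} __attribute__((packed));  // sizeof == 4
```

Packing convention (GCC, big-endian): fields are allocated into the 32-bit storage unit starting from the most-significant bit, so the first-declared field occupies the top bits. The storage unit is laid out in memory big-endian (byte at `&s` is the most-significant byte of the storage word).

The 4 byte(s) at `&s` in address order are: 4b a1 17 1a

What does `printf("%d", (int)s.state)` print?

26

[0]=0x4b [1]=0xa1 [2]=0x17 [3]=0x1a (big-endian) → word 0x4ba1171a
addr_hi [30+:2] = (word>>30) & 0x3 = 1
chan [15+:15] = (word>>15) & 0x7fff = 5954
rsvd [7+:8] = (word>>7) & 0xff = 46
state [0+:7] = (word>>0) & 0x7f = 26  ←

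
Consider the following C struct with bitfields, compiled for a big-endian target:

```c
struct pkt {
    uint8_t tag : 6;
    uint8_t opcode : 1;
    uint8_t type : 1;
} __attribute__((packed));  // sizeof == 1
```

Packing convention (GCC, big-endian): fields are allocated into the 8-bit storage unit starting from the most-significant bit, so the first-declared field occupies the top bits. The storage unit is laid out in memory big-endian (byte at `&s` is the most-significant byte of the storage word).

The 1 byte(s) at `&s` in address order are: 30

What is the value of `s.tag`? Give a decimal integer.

[0]=0x30 (big-endian) → word 0x30
tag [2+:6] = (word>>2) & 0x3f = 12  ←
opcode [1+:1] = (word>>1) & 0x1 = 0
type [0+:1] = (word>>0) & 0x1 = 0

12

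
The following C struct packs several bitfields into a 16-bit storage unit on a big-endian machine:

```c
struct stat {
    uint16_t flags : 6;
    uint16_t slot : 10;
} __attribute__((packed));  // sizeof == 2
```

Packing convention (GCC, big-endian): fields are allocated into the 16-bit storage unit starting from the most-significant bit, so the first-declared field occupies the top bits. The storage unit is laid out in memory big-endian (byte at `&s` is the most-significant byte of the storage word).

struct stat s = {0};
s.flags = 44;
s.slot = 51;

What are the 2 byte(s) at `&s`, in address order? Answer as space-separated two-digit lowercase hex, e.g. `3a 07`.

b0 33

flags:6 = 44 → 0x2c << 10 → word 0xb000
slot:10 = 51 → 0x33 << 0 → word 0xb033
word = 0xb033 → big-endian bytes:
  [0]=0xb0  [1]=0x33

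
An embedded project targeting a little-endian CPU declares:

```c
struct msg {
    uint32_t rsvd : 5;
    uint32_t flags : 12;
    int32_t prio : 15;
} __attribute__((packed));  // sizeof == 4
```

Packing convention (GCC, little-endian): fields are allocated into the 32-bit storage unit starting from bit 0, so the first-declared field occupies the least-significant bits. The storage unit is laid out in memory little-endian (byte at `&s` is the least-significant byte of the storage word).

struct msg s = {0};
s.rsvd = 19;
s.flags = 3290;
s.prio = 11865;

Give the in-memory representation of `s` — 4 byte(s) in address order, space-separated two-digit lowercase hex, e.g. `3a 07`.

53 9b b3 5c

rsvd:5 = 19 → 0x13 << 0 → word 0x00000013
flags:12 = 3290 → 0xcda << 5 → word 0x00019b53
prio:15 = 11865 → 0x2e59 << 17 → word 0x5cb39b53
word = 0x5cb39b53 → little-endian bytes:
  [0]=0x53  [1]=0x9b  [2]=0xb3  [3]=0x5c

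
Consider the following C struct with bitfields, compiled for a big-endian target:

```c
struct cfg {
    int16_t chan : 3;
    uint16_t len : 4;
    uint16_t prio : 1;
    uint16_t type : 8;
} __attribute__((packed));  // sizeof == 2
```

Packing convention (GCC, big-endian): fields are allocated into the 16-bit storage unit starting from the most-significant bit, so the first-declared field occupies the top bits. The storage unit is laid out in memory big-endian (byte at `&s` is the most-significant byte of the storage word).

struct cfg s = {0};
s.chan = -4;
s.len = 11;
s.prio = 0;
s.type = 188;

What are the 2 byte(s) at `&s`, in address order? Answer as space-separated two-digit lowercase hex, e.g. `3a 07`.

chan:3 = -4 → 0x4 << 13 → word 0x8000
len:4 = 11 → 0xb << 9 → word 0x9600
prio:1 = 0 → 0x0 << 8 → word 0x9600
type:8 = 188 → 0xbc << 0 → word 0x96bc
word = 0x96bc → big-endian bytes:
  [0]=0x96  [1]=0xbc

96 bc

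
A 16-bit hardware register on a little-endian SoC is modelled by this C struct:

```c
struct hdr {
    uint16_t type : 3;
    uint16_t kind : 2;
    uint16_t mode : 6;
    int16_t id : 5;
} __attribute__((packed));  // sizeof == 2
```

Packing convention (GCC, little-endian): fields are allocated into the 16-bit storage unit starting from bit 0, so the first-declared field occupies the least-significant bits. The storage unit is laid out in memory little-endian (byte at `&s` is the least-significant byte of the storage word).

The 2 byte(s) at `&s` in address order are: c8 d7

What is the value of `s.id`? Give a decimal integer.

[0]=0xc8 [1]=0xd7 (little-endian) → word 0xd7c8
type [0+:3] = (word>>0) & 0x7 = 0
kind [3+:2] = (word>>3) & 0x3 = 1
mode [5+:6] = (word>>5) & 0x3f = 62
id [11+:5] = (word>>11) & 0x1f = 26  ←
id signed 5b, MSB=1: 26 - 32 = -6

-6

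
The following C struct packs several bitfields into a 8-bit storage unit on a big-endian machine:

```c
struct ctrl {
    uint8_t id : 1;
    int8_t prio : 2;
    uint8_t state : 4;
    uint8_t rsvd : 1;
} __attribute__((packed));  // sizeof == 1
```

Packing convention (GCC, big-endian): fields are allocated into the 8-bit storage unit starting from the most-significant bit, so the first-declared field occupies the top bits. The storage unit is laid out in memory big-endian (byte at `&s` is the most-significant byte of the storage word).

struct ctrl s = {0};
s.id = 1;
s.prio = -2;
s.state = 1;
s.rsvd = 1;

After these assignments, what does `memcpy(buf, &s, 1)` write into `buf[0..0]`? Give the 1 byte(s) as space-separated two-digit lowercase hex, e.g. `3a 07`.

c3

[7+:1] id=1 & 0x1 = 0x1; word=0x80
[5+:2] prio=-2 & 0x3 = 0x2; word=0xc0
[1+:4] state=1 & 0xf = 0x1; word=0xc2
[0+:1] rsvd=1 & 0x1 = 0x1; word=0xc3
word = 0xc3 → big-endian bytes:
  [0]=0xc3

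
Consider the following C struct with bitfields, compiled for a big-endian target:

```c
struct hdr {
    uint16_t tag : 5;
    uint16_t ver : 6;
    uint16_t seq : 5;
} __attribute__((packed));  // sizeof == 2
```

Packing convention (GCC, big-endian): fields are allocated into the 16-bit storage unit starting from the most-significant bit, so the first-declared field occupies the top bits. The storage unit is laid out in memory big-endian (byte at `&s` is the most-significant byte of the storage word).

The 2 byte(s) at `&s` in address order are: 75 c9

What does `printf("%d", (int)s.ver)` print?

46

[0]=0x75 [1]=0xc9 (big-endian) → word 0x75c9
tag [11+:5] = (word>>11) & 0x1f = 14
ver [5+:6] = (word>>5) & 0x3f = 46  ←
seq [0+:5] = (word>>0) & 0x1f = 9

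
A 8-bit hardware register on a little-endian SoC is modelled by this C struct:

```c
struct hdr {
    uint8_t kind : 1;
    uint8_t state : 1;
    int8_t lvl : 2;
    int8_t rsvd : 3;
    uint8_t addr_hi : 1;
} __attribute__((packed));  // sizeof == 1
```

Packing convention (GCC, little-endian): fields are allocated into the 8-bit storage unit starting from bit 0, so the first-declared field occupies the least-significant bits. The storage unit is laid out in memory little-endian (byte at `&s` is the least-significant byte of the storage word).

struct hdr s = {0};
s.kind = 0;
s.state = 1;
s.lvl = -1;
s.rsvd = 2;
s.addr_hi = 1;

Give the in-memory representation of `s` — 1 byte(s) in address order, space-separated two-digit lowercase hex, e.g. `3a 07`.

ae

[0+:1] kind=0 & 0x1 = 0x0; word=0x00
[1+:1] state=1 & 0x1 = 0x1; word=0x02
[2+:2] lvl=-1 & 0x3 = 0x3; word=0x0e
[4+:3] rsvd=2 & 0x7 = 0x2; word=0x2e
[7+:1] addr_hi=1 & 0x1 = 0x1; word=0xae
word = 0xae → little-endian bytes:
  [0]=0xae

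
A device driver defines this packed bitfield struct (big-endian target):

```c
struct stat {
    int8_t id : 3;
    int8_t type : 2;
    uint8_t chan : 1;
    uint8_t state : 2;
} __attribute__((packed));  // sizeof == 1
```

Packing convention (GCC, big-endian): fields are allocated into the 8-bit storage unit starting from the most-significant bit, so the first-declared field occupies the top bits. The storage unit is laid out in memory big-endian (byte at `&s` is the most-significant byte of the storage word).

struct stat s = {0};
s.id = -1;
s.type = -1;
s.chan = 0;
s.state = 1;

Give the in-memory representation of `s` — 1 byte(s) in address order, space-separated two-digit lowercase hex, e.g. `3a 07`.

f9

id:3 = -1 → 0x7 << 5 → word 0xe0
type:2 = -1 → 0x3 << 3 → word 0xf8
chan:1 = 0 → 0x0 << 2 → word 0xf8
state:2 = 1 → 0x1 << 0 → word 0xf9
word = 0xf9 → big-endian bytes:
  [0]=0xf9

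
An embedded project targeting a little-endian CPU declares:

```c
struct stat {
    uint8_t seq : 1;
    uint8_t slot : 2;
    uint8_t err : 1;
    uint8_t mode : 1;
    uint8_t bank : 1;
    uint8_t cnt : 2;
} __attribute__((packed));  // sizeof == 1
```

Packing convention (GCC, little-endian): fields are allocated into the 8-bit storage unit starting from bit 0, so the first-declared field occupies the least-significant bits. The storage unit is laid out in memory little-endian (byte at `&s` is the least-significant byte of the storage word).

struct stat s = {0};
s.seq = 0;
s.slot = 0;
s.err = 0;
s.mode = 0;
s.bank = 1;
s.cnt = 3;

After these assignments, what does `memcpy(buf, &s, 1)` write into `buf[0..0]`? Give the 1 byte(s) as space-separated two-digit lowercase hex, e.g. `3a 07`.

seq (1b) val=0 bits=0x0 at bit 0: 0x00
slot (2b) val=0 bits=0x0 at bit 1: 0x00
err (1b) val=0 bits=0x0 at bit 3: 0x00
mode (1b) val=0 bits=0x0 at bit 4: 0x00
bank (1b) val=1 bits=0x1 at bit 5: 0x20
cnt (2b) val=3 bits=0x3 at bit 6: 0xe0
word = 0xe0 → little-endian bytes:
  [0]=0xe0

e0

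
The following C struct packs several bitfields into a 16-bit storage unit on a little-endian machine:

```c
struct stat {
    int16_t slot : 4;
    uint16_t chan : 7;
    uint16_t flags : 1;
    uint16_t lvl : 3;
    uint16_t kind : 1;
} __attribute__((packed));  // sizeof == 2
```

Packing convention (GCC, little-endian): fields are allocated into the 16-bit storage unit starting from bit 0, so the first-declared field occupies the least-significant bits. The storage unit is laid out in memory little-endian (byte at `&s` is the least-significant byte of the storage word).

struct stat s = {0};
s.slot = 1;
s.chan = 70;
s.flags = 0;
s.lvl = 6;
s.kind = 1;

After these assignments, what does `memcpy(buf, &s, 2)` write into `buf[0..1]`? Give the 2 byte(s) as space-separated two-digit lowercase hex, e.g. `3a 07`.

[0+:4] slot=1 & 0xf = 0x1; word=0x0001
[4+:7] chan=70 & 0x7f = 0x46; word=0x0461
[11+:1] flags=0 & 0x1 = 0x0; word=0x0461
[12+:3] lvl=6 & 0x7 = 0x6; word=0x6461
[15+:1] kind=1 & 0x1 = 0x1; word=0xe461
word = 0xe461 → little-endian bytes:
  [0]=0x61  [1]=0xe4

61 e4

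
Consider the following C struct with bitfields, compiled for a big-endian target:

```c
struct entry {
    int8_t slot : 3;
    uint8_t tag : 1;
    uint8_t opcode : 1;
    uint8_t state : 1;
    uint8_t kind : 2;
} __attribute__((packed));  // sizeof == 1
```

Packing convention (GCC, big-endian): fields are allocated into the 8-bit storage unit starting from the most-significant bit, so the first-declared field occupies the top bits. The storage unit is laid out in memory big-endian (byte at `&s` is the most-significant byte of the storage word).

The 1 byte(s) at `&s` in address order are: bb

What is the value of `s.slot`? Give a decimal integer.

-3

[0]=0xbb (big-endian) → word 0xbb
slot:3 @ bit 5 → (0xbb>>5)&0x7 = 0x5  ←
tag:1 @ bit 4 → (0xbb>>4)&0x1 = 0x1
opcode:1 @ bit 3 → (0xbb>>3)&0x1 = 0x1
state:1 @ bit 2 → (0xbb>>2)&0x1 = 0x0
kind:2 @ bit 0 → (0xbb>>0)&0x3 = 0x3
slot signed 3b, MSB=1: 5 - 8 = -3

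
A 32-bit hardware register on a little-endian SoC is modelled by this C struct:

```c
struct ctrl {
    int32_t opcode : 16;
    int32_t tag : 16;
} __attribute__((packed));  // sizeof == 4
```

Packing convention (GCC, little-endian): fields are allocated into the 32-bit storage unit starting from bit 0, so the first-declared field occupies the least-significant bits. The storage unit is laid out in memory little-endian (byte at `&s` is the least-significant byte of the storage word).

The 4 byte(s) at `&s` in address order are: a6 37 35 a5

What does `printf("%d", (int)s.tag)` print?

-23243

[0]=0xa6 [1]=0x37 [2]=0x35 [3]=0xa5 (little-endian) → word 0xa53537a6
opcode:16 @ bit 0 → (0xa53537a6>>0)&0xffff = 0x37a6
tag:16 @ bit 16 → (0xa53537a6>>16)&0xffff = 0xa535  ←
tag signed 16b, MSB=1: 42293 - 65536 = -23243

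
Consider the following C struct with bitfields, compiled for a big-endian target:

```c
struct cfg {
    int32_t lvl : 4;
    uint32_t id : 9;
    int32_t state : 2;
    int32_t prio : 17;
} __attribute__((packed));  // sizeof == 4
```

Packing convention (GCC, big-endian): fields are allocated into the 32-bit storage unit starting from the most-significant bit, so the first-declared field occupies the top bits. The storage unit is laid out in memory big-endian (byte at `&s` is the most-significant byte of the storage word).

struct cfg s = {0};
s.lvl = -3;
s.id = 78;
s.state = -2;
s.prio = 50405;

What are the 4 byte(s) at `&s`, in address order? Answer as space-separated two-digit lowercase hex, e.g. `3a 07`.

d2 74 c4 e5

[28+:4] lvl=-3 & 0xf = 0xd; word=0xd0000000
[19+:9] id=78 & 0x1ff = 0x4e; word=0xd2700000
[17+:2] state=-2 & 0x3 = 0x2; word=0xd2740000
[0+:17] prio=50405 & 0x1ffff = 0xc4e5; word=0xd274c4e5
word = 0xd274c4e5 → big-endian bytes:
  [0]=0xd2  [1]=0x74  [2]=0xc4  [3]=0xe5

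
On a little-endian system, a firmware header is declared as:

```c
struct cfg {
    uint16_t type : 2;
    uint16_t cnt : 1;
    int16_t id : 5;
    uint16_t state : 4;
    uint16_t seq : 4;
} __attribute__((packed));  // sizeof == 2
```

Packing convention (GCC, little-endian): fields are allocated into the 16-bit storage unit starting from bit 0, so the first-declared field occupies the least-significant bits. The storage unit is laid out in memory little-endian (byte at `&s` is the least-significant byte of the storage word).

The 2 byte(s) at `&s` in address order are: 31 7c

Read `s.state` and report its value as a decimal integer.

12

[0]=0x31 [1]=0x7c (little-endian) → word 0x7c31
type:2 @ bit 0 → (0x7c31>>0)&0x3 = 0x1
cnt:1 @ bit 2 → (0x7c31>>2)&0x1 = 0x0
id:5 @ bit 3 → (0x7c31>>3)&0x1f = 0x6
state:4 @ bit 8 → (0x7c31>>8)&0xf = 0xc  ←
seq:4 @ bit 12 → (0x7c31>>12)&0xf = 0x7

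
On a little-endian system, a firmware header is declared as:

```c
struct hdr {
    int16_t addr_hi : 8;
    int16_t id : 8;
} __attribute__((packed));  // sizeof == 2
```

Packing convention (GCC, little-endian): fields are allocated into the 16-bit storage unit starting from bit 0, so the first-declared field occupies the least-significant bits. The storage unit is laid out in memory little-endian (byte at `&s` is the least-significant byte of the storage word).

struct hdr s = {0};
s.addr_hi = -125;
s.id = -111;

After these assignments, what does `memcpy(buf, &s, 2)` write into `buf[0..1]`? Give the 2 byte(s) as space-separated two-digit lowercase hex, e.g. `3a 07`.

83 91

addr_hi (8b) val=-125 bits=0x83 at bit 0: 0x0083
id (8b) val=-111 bits=0x91 at bit 8: 0x9183
word = 0x9183 → little-endian bytes:
  [0]=0x83  [1]=0x91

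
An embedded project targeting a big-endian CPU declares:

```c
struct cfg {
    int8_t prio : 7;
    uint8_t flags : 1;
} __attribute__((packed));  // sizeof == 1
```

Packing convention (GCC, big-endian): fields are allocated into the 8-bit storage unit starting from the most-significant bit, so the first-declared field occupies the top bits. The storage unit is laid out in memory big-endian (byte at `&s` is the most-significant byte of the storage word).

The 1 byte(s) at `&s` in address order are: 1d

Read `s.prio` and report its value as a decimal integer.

[0]=0x1d (big-endian) → word 0x1d
prio:7 @ bit 1 → (0x1d>>1)&0x7f = 0xe  ←
flags:1 @ bit 0 → (0x1d>>0)&0x1 = 0x1
prio signed 7b, MSB=0: value = 14

14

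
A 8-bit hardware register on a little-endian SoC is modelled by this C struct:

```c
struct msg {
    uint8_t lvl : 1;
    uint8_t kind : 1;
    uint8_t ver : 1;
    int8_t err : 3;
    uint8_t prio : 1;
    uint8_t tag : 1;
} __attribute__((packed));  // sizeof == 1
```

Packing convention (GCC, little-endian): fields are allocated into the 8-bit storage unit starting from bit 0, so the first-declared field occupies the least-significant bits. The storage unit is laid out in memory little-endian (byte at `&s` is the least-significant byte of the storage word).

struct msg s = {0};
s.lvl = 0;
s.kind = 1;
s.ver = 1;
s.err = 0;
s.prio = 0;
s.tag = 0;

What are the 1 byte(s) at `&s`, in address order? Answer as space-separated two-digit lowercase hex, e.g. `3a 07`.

06

[0+:1] lvl=0 & 0x1 = 0x0; word=0x00
[1+:1] kind=1 & 0x1 = 0x1; word=0x02
[2+:1] ver=1 & 0x1 = 0x1; word=0x06
[3+:3] err=0 & 0x7 = 0x0; word=0x06
[6+:1] prio=0 & 0x1 = 0x0; word=0x06
[7+:1] tag=0 & 0x1 = 0x0; word=0x06
word = 0x06 → little-endian bytes:
  [0]=0x06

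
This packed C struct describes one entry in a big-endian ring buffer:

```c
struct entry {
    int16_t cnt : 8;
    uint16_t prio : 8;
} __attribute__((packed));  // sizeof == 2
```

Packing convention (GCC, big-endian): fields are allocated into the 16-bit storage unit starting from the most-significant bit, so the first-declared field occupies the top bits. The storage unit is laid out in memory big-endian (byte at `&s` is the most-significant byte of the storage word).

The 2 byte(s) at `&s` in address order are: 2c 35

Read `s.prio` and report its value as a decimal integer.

[0]=0x2c [1]=0x35 (big-endian) → word 0x2c35
cnt [8+:8] = (word>>8) & 0xff = 44
prio [0+:8] = (word>>0) & 0xff = 53  ←

53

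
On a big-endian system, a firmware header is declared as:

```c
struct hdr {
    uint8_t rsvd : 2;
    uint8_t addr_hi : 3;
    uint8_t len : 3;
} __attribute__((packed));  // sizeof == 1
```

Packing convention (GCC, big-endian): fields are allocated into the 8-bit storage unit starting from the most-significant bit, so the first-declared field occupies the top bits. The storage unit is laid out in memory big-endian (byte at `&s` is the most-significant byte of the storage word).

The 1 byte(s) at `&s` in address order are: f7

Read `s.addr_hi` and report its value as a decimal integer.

[0]=0xf7 (big-endian) → word 0xf7
rsvd [6+:2] = (word>>6) & 0x3 = 3
addr_hi [3+:3] = (word>>3) & 0x7 = 6  ←
len [0+:3] = (word>>0) & 0x7 = 7

6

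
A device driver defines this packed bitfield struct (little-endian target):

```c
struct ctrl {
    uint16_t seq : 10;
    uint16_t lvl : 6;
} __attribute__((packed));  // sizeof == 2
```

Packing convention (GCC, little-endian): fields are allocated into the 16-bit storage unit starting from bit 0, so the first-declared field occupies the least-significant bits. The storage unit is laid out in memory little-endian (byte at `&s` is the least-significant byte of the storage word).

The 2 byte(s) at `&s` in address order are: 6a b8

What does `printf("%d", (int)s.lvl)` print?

[0]=0x6a [1]=0xb8 (little-endian) → word 0xb86a
seq:10 @ bit 0 → (0xb86a>>0)&0x3ff = 0x6a
lvl:6 @ bit 10 → (0xb86a>>10)&0x3f = 0x2e  ←

46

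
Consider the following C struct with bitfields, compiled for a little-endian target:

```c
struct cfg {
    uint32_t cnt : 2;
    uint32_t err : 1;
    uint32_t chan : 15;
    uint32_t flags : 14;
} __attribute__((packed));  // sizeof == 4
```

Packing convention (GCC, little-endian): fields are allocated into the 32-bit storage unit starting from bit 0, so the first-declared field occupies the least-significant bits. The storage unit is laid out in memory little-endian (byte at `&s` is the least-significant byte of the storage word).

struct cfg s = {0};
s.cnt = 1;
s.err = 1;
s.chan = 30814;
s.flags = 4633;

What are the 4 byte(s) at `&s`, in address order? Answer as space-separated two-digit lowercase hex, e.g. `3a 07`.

[0+:2] cnt=1 & 0x3 = 0x1; word=0x00000001
[2+:1] err=1 & 0x1 = 0x1; word=0x00000005
[3+:15] chan=30814 & 0x7fff = 0x785e; word=0x0003c2f5
[18+:14] flags=4633 & 0x3fff = 0x1219; word=0x4867c2f5
word = 0x4867c2f5 → little-endian bytes:
  [0]=0xf5  [1]=0xc2  [2]=0x67  [3]=0x48

f5 c2 67 48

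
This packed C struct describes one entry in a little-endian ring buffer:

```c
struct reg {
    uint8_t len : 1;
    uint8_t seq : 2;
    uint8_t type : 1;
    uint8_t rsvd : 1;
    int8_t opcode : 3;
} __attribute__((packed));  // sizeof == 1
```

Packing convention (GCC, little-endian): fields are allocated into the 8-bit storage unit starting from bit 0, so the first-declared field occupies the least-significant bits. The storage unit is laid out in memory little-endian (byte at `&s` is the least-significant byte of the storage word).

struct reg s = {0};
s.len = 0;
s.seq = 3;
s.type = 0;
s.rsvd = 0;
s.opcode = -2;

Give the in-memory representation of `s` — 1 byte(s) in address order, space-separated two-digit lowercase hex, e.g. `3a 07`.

c6

[0+:1] len=0 & 0x1 = 0x0; word=0x00
[1+:2] seq=3 & 0x3 = 0x3; word=0x06
[3+:1] type=0 & 0x1 = 0x0; word=0x06
[4+:1] rsvd=0 & 0x1 = 0x0; word=0x06
[5+:3] opcode=-2 & 0x7 = 0x6; word=0xc6
word = 0xc6 → little-endian bytes:
  [0]=0xc6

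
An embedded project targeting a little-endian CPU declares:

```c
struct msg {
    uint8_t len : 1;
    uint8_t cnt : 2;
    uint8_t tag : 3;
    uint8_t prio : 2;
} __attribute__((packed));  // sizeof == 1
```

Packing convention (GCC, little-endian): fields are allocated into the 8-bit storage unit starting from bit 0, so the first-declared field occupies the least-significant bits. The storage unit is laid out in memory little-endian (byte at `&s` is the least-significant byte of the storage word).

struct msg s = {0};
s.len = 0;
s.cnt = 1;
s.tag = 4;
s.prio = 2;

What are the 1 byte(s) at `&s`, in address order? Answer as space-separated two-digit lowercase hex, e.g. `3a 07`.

a2

len:1 = 0 → 0x0 << 0 → word 0x00
cnt:2 = 1 → 0x1 << 1 → word 0x02
tag:3 = 4 → 0x4 << 3 → word 0x22
prio:2 = 2 → 0x2 << 6 → word 0xa2
word = 0xa2 → little-endian bytes:
  [0]=0xa2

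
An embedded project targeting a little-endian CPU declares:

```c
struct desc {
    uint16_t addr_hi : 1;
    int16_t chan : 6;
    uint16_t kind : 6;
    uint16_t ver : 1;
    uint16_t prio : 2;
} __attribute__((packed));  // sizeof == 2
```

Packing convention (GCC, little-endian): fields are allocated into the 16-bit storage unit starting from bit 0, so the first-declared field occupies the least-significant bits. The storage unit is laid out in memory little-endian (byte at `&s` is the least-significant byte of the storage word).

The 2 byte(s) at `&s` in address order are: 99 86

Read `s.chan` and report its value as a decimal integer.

12

[0]=0x99 [1]=0x86 (little-endian) → word 0x8699
addr_hi:1 @ bit 0 → (0x8699>>0)&0x1 = 0x1
chan:6 @ bit 1 → (0x8699>>1)&0x3f = 0xc  ←
kind:6 @ bit 7 → (0x8699>>7)&0x3f = 0xd
ver:1 @ bit 13 → (0x8699>>13)&0x1 = 0x0
prio:2 @ bit 14 → (0x8699>>14)&0x3 = 0x2
chan signed 6b, MSB=0: value = 12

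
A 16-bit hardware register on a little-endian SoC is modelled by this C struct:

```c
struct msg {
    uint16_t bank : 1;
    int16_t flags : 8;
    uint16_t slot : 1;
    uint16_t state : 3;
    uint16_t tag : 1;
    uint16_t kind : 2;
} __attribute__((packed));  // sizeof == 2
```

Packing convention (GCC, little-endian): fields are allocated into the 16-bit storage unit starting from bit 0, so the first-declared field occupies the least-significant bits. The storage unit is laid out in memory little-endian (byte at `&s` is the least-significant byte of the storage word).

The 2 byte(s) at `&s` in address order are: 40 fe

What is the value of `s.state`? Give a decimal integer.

7

[0]=0x40 [1]=0xfe (little-endian) → word 0xfe40
bank [0+:1] = (word>>0) & 0x1 = 0
flags [1+:8] = (word>>1) & 0xff = 32
slot [9+:1] = (word>>9) & 0x1 = 1
state [10+:3] = (word>>10) & 0x7 = 7  ←
tag [13+:1] = (word>>13) & 0x1 = 1
kind [14+:2] = (word>>14) & 0x3 = 3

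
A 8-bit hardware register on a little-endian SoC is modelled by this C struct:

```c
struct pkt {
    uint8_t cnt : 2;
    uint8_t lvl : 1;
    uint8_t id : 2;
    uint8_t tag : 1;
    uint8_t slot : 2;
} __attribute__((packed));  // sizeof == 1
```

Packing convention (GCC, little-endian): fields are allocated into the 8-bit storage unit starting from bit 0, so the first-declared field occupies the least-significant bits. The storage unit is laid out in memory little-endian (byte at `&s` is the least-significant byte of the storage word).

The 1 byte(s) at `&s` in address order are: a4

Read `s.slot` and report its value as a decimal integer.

[0]=0xa4 (little-endian) → word 0xa4
cnt [0+:2] = (word>>0) & 0x3 = 0
lvl [2+:1] = (word>>2) & 0x1 = 1
id [3+:2] = (word>>3) & 0x3 = 0
tag [5+:1] = (word>>5) & 0x1 = 1
slot [6+:2] = (word>>6) & 0x3 = 2  ←

2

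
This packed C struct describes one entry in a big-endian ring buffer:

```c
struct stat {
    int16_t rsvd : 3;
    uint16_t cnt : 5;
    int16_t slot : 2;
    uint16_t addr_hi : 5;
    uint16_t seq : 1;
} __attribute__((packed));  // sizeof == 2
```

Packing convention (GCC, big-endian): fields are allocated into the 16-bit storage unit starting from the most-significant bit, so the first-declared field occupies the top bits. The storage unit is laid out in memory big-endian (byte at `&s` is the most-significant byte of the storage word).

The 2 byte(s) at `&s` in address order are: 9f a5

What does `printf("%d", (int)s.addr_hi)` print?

18

[0]=0x9f [1]=0xa5 (big-endian) → word 0x9fa5
rsvd:3 @ bit 13 → (0x9fa5>>13)&0x7 = 0x4
cnt:5 @ bit 8 → (0x9fa5>>8)&0x1f = 0x1f
slot:2 @ bit 6 → (0x9fa5>>6)&0x3 = 0x2
addr_hi:5 @ bit 1 → (0x9fa5>>1)&0x1f = 0x12  ←
seq:1 @ bit 0 → (0x9fa5>>0)&0x1 = 0x1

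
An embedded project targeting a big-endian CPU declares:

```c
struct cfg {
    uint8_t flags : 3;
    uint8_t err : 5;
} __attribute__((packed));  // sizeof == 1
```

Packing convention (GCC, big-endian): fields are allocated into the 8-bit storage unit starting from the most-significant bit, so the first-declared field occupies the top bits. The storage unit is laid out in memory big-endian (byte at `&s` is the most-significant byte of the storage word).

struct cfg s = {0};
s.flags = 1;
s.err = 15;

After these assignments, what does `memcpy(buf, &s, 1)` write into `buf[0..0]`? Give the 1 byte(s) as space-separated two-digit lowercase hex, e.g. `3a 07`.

flags (3b) val=1 bits=0x1 at bit 5: 0x20
err (5b) val=15 bits=0xf at bit 0: 0x2f
word = 0x2f → big-endian bytes:
  [0]=0x2f

2f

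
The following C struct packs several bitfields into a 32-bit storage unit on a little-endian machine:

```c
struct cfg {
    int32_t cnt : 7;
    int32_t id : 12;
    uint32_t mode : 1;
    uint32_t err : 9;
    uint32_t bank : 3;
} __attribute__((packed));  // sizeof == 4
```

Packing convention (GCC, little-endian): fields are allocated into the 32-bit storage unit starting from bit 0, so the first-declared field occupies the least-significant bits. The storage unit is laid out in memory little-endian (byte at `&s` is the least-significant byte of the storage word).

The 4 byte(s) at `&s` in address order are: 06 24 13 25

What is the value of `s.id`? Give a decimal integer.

1608

[0]=0x06 [1]=0x24 [2]=0x13 [3]=0x25 (little-endian) → word 0x25132406
cnt [0+:7] = (word>>0) & 0x7f = 6
id [7+:12] = (word>>7) & 0xfff = 1608  ←
mode [19+:1] = (word>>19) & 0x1 = 0
err [20+:9] = (word>>20) & 0x1ff = 81
bank [29+:3] = (word>>29) & 0x7 = 1
id signed 12b, MSB=0: value = 1608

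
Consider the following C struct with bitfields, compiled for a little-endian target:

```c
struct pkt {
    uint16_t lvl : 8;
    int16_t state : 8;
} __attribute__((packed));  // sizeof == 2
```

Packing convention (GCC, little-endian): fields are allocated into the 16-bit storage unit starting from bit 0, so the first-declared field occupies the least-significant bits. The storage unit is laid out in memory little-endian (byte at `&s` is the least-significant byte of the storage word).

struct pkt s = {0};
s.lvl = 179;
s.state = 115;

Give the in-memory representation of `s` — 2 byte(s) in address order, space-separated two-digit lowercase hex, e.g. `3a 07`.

b3 73

lvl:8 = 179 → 0xb3 << 0 → word 0x00b3
state:8 = 115 → 0x73 << 8 → word 0x73b3
word = 0x73b3 → little-endian bytes:
  [0]=0xb3  [1]=0x73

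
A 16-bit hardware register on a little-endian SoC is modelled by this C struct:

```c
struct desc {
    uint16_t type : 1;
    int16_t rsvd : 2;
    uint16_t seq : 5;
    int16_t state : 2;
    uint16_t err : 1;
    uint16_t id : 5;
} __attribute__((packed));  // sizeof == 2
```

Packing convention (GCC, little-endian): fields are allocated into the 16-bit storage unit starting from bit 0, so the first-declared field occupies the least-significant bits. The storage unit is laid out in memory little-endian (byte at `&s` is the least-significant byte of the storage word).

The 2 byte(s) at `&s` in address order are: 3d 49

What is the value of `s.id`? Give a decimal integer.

[0]=0x3d [1]=0x49 (little-endian) → word 0x493d
type [0+:1] = (word>>0) & 0x1 = 1
rsvd [1+:2] = (word>>1) & 0x3 = 2
seq [3+:5] = (word>>3) & 0x1f = 7
state [8+:2] = (word>>8) & 0x3 = 1
err [10+:1] = (word>>10) & 0x1 = 0
id [11+:5] = (word>>11) & 0x1f = 9  ←

9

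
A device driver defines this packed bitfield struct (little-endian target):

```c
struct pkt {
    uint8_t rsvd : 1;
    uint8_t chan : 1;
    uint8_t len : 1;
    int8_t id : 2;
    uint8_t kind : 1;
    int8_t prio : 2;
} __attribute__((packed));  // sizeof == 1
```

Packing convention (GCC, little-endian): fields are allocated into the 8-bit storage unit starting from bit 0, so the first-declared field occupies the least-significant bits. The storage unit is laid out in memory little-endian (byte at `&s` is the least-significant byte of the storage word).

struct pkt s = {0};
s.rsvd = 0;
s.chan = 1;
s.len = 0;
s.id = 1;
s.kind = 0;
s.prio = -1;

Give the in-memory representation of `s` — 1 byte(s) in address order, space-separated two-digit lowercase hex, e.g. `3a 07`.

ca

rsvd:1 = 0 → 0x0 << 0 → word 0x00
chan:1 = 1 → 0x1 << 1 → word 0x02
len:1 = 0 → 0x0 << 2 → word 0x02
id:2 = 1 → 0x1 << 3 → word 0x0a
kind:1 = 0 → 0x0 << 5 → word 0x0a
prio:2 = -1 → 0x3 << 6 → word 0xca
word = 0xca → little-endian bytes:
  [0]=0xca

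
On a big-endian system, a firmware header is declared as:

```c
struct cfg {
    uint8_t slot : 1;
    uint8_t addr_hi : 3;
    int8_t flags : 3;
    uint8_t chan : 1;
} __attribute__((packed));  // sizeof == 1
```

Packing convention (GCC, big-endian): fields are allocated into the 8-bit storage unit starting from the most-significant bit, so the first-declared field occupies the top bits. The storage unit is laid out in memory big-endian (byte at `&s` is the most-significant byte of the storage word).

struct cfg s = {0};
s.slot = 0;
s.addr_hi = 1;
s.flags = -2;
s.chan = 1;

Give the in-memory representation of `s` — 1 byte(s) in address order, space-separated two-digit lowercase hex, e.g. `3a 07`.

slot (1b) val=0 bits=0x0 at bit 7: 0x00
addr_hi (3b) val=1 bits=0x1 at bit 4: 0x10
flags (3b) val=-2 bits=0x6 at bit 1: 0x1c
chan (1b) val=1 bits=0x1 at bit 0: 0x1d
word = 0x1d → big-endian bytes:
  [0]=0x1d

1d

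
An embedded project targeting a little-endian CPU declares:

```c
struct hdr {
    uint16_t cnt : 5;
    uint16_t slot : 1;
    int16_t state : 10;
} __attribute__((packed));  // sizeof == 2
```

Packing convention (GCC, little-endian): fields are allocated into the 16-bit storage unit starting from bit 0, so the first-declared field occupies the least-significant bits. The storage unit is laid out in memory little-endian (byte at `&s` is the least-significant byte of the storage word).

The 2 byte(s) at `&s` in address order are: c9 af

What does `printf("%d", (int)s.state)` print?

[0]=0xc9 [1]=0xaf (little-endian) → word 0xafc9
cnt [0+:5] = (word>>0) & 0x1f = 9
slot [5+:1] = (word>>5) & 0x1 = 0
state [6+:10] = (word>>6) & 0x3ff = 703  ←
state signed 10b, MSB=1: 703 - 1024 = -321

-321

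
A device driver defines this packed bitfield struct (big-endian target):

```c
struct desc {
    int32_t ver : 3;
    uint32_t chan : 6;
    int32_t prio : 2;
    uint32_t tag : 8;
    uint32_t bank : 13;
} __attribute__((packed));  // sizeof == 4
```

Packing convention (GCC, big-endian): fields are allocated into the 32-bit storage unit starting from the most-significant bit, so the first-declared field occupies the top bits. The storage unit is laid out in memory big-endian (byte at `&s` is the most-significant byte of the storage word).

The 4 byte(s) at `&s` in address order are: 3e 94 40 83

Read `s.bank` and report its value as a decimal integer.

131

[0]=0x3e [1]=0x94 [2]=0x40 [3]=0x83 (big-endian) → word 0x3e944083
ver:3 @ bit 29 → (0x3e944083>>29)&0x7 = 0x1
chan:6 @ bit 23 → (0x3e944083>>23)&0x3f = 0x3d
prio:2 @ bit 21 → (0x3e944083>>21)&0x3 = 0x0
tag:8 @ bit 13 → (0x3e944083>>13)&0xff = 0xa2
bank:13 @ bit 0 → (0x3e944083>>0)&0x1fff = 0x83  ←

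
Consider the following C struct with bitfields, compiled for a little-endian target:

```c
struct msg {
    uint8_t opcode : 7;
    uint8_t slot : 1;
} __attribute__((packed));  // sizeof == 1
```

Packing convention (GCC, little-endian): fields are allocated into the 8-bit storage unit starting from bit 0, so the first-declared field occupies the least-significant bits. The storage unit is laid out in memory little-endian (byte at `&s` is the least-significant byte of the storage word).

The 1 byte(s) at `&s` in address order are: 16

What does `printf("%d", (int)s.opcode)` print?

[0]=0x16 (little-endian) → word 0x16
opcode:7 @ bit 0 → (0x16>>0)&0x7f = 0x16  ←
slot:1 @ bit 7 → (0x16>>7)&0x1 = 0x0

22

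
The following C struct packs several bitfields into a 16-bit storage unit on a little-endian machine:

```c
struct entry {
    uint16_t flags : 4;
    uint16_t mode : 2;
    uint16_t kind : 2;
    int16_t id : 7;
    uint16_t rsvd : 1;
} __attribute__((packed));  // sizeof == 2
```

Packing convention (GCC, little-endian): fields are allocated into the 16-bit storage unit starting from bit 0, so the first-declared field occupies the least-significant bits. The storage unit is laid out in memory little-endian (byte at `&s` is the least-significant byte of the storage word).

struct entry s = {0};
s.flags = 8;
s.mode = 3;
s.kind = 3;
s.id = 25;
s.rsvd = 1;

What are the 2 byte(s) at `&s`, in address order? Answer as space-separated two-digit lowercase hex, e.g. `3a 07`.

f8 99

[0+:4] flags=8 & 0xf = 0x8; word=0x0008
[4+:2] mode=3 & 0x3 = 0x3; word=0x0038
[6+:2] kind=3 & 0x3 = 0x3; word=0x00f8
[8+:7] id=25 & 0x7f = 0x19; word=0x19f8
[15+:1] rsvd=1 & 0x1 = 0x1; word=0x99f8
word = 0x99f8 → little-endian bytes:
  [0]=0xf8  [1]=0x99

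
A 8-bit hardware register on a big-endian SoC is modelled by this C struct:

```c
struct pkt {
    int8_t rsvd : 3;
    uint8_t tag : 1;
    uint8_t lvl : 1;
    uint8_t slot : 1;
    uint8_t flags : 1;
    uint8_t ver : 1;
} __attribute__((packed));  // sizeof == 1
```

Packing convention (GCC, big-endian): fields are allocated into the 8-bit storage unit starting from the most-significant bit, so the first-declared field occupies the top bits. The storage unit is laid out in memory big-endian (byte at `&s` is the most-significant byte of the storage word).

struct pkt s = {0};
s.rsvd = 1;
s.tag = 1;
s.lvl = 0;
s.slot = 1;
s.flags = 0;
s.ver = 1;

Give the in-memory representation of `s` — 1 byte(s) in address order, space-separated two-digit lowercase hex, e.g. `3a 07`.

[5+:3] rsvd=1 & 0x7 = 0x1; word=0x20
[4+:1] tag=1 & 0x1 = 0x1; word=0x30
[3+:1] lvl=0 & 0x1 = 0x0; word=0x30
[2+:1] slot=1 & 0x1 = 0x1; word=0x34
[1+:1] flags=0 & 0x1 = 0x0; word=0x34
[0+:1] ver=1 & 0x1 = 0x1; word=0x35
word = 0x35 → big-endian bytes:
  [0]=0x35

35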